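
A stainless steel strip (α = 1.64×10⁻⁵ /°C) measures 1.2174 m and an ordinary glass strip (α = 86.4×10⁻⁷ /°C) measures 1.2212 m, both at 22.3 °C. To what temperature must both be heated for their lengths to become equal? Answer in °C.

T = 425.9 °C

L₁(1 + α₁ΔT) = L₂(1 + α₂ΔT) ⇒ ΔT = (L₂ − L₁)/(α₁L₁ − α₂L₂)
L₂ − L₁ = 1.2212 − 1.2174 = 3.80×10⁻³ m
α₁L₁ − α₂L₂ = 1.64×10⁻⁵×1.2174 − 86.4×10⁻⁷×1.2212 = 9.414192×10⁻⁶ m/K
ΔT = 3.80×10⁻³ / 9.414192×10⁻⁶ = 403.646 K
T = 22.3 + 403.646 = 425.946 °C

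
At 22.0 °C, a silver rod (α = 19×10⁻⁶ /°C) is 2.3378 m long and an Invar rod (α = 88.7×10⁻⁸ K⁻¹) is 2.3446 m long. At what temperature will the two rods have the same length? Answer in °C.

T = 182.6 °C

L₁(1 + α₁ΔT) = L₂(1 + α₂ΔT) ⇒ ΔT = (L₂ − L₁)/(α₁L₁ − α₂L₂)
L₂ − L₁ = 2.3446 − 2.3378 = 6.80×10⁻³ m
α₁L₁ − α₂L₂ = 19×10⁻⁶×2.3378 − 88.7×10⁻⁸×2.3446 = 4.23385398×10⁻⁵ m/K
ΔT = 6.80×10⁻³ / 4.23385398×10⁻⁵ = 160.610 K
T = 22.0 + 160.610 = 182.610 °C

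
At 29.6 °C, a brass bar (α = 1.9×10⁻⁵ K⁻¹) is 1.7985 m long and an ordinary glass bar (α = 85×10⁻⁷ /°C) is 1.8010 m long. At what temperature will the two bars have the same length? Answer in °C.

T = 162.1 °C

L₁(1 + α₁ΔT) = L₂(1 + α₂ΔT) ⇒ ΔT = (L₂ − L₁)/(α₁L₁ − α₂L₂)
L₂ − L₁ = 1.8010 − 1.7985 = 2.50×10⁻³ m
α₁L₁ − α₂L₂ = 1.9×10⁻⁵×1.7985 − 85×10⁻⁷×1.8010 = 1.8863×10⁻⁵ m/K
ΔT = 2.50×10⁻³ / 1.8863×10⁻⁵ = 132.535 K
T = 29.6 + 132.535 = 162.135 °C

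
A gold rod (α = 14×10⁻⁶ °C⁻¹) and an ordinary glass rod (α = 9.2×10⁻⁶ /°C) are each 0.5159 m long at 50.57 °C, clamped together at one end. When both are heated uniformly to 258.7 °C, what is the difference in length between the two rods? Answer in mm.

0.515 mm

ΔT = 208.13 K
gold: ΔL = 14×10⁻⁶ × 0.5159 m × 208.13 = 1.5032×10⁻³ m = 1.5032 mm
ordinary glass: ΔL = 9.2×10⁻⁶ × 0.5159 m × 208.13 = 9.8784×10⁻⁴ m = 0.98784 mm
difference = 1.5032 − 0.98784 = 0.51536 mm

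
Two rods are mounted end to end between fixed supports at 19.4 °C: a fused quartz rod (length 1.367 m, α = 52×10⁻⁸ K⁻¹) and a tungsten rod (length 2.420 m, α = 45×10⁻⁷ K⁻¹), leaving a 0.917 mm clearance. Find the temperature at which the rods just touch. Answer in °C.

T = 98.4 °C

α₁L₁ = 7.1084×10⁻⁷ m/K, α₂L₂ = 1.089×10⁻⁵ m/K → total 1.160084×10⁻⁵ m/K
ΔT = g/(α₁L₁+α₂L₂) = 9.17×10⁻⁴ / 1.160084×10⁻⁵ = 79.046 K
T = 19.4 + 79.046 = 98.446 °C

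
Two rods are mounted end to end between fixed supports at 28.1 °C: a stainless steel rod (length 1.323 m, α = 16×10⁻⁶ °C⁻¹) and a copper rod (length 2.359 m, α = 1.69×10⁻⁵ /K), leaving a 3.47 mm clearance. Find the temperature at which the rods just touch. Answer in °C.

Gap closes when ΔL₁ + ΔL₂ = 3.47 mm = 3.47×10⁻³ m
(α₁L₁ + α₂L₂)ΔT = g
α₁L₁ + α₂L₂ = 16×10⁻⁶×1.323 + 1.69×10⁻⁵×2.359 = 6.10351×10⁻⁵ m/K
ΔT = 3.47×10⁻³ / 6.10351×10⁻⁵ = 56.853 K
T = 28.1 + 56.853 = 84.953 °C

T = 85.0 °C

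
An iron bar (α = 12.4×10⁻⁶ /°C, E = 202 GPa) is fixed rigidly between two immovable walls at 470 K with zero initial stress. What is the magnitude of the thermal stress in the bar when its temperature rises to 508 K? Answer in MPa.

σ = 95.2 MPa

Fully constrained: the free strain ε = αΔT is blocked, so σ = Eε = EαΔT.
|ΔT| = 38 K
σ = 202×10⁹ × 12.4×10⁻⁶ × 38 = 9.52×10⁷ Pa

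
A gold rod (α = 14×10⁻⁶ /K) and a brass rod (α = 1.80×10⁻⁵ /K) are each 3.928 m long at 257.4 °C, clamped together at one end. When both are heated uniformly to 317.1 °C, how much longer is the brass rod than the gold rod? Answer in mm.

ΔT = 59.7 K
gold: ΔL = 14×10⁻⁶ × 3.928 m × 59.7 = 3.2830×10⁻³ m = 3.2830 mm
brass: ΔL = 1.80×10⁻⁵ × 3.928 m × 59.7 = 4.2210×10⁻³ m = 4.2210 mm
difference = 4.2210 − 3.2830 = 0.938 mm

0.938 mm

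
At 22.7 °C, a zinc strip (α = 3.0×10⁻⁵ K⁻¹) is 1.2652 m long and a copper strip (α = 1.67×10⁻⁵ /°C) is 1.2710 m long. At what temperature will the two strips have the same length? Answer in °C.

Equal length when α₁L₁ΔT − α₂L₂ΔT = L₂ − L₁ = 5.80×10⁻³ m
α₁L₁ = 3.7956×10⁻⁵, α₂L₂ = 2.12257×10⁻⁵ → Δ(αL) = 1.67303×10⁻⁵ m/K
ΔT = 5.80×10⁻³ / 1.67303×10⁻⁵ = 346.676 K, so T = 22.7 + 346.676 = 369.376 °C

T = 369.4 °C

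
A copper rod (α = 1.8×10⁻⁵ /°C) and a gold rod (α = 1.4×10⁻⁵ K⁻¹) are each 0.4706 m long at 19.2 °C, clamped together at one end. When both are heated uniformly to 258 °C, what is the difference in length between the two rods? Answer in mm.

0.450 mm

ΔT = 238.8 K
copper: ΔL = 1.8×10⁻⁵ × 0.4706 m × 238.8 = 2.0228×10⁻³ m = 2.0228 mm
gold: ΔL = 1.4×10⁻⁵ × 0.4706 m × 238.8 = 1.5733×10⁻³ m = 1.5733 mm
difference = 2.0228 − 1.5733 = 0.4495 mm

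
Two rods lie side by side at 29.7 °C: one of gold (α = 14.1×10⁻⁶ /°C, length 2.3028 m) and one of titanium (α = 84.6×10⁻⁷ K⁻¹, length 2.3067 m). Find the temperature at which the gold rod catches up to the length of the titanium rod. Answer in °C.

T = 330.7 °C

L₁(1 + α₁ΔT) = L₂(1 + α₂ΔT) ⇒ ΔT = (L₂ − L₁)/(α₁L₁ − α₂L₂)
L₂ − L₁ = 2.3067 − 2.3028 = 3.90×10⁻³ m
α₁L₁ − α₂L₂ = 14.1×10⁻⁶×2.3028 − 84.6×10⁻⁷×2.3067 = 1.2954798×10⁻⁵ m/K
ΔT = 3.90×10⁻³ / 1.2954798×10⁻⁵ = 301.047 K
T = 29.7 + 301.047 = 330.747 °C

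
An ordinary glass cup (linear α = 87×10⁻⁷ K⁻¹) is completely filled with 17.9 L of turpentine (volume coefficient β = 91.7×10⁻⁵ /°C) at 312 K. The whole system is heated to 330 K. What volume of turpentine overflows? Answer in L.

The cup also expands: β_container ≈ 3α = 2.61×10⁻⁵ /K
Net overflow = V₀(β_liq − 3α_cont)ΔT
β − 3α = 9.17×10⁻⁴ − 2.61×10⁻⁵ = 8.909×10⁻⁴ /K; ΔT = 18 K
ΔV = 17.9 × 8.909×10⁻⁴ × 18 = 0.287 L

0.287 L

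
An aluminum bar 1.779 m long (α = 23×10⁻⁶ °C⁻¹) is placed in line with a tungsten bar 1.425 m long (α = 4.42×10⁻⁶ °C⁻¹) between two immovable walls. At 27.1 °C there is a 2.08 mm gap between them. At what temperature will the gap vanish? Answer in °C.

α₁L₁ = 4.0917×10⁻⁵ m/K, α₂L₂ = 6.2985×10⁻⁶ m/K → total 4.72155×10⁻⁵ m/K
ΔT = g/(α₁L₁+α₂L₂) = 2.08×10⁻³ / 4.72155×10⁻⁵ = 44.053 K
T = 27.1 + 44.053 = 71.153 °C

T = 71.2 °C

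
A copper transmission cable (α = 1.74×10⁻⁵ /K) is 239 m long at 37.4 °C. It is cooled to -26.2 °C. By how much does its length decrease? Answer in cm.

ΔL = 26.4 cm

|ΔT| = |-26.2 − 37.4| = 63.6 K
ΔL = αL₀ΔT = (1.74×10⁻⁵)(239)(63.6) = 2.64×10⁻¹ m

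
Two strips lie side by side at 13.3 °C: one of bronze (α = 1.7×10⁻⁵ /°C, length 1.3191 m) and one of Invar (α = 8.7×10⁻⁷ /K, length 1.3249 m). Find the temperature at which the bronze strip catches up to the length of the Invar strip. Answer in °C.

T = 286.0 °C

Equal length when α₁L₁ΔT − α₂L₂ΔT = L₂ − L₁ = 5.80×10⁻³ m
α₁L₁ = 2.24247×10⁻⁵, α₂L₂ = 1.152663×10⁻⁶ → Δ(αL) = 2.1272037×10⁻⁵ m/K
ΔT = 5.80×10⁻³ / 2.1272037×10⁻⁵ = 272.658 K, so T = 13.3 + 272.658 = 285.958 °C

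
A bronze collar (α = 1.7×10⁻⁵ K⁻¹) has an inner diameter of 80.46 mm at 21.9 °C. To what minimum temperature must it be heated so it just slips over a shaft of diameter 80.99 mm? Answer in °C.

T = 409 °C

Required Δd = 80.99 − 80.46 = 0.53 mm
Δd = αd₀ΔT ⇒ ΔT = Δd/(αd₀) = 0.53 / (1.7×10⁻⁵ × 80.46) = 387.48 K
T_min = 21.9 + 387.48 = 409.38 °C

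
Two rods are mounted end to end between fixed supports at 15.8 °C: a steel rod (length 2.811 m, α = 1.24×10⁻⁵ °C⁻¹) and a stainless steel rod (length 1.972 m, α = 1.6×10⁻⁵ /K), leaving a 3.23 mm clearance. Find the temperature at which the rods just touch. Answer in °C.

Gap closes when ΔL₁ + ΔL₂ = 3.23 mm = 3.23×10⁻³ m
(α₁L₁ + α₂L₂)ΔT = g
α₁L₁ + α₂L₂ = 1.24×10⁻⁵×2.811 + 1.6×10⁻⁵×1.972 = 6.64084×10⁻⁵ m/K
ΔT = 3.23×10⁻³ / 6.64084×10⁻⁵ = 48.638 K
T = 15.8 + 48.638 = 64.438 °C

T = 64.4 °C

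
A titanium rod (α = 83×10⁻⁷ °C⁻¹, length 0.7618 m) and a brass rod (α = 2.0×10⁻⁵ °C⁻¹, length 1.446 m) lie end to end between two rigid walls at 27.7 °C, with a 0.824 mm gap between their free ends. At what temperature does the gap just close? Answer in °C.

T = 51.1 °C

α₁L₁ = 6.32294×10⁻⁶ m/K, α₂L₂ = 2.892×10⁻⁵ m/K → total 3.524294×10⁻⁵ m/K
ΔT = g/(α₁L₁+α₂L₂) = 8.24×10⁻⁴ / 3.524294×10⁻⁵ = 23.381 K
T = 27.7 + 23.381 = 51.081 °C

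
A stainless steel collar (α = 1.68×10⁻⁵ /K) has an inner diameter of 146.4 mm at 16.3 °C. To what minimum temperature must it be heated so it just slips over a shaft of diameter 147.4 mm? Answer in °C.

Required Δd = 147.4 − 146.4 = 1.0 mm
Δd = αd₀ΔT ⇒ ΔT = Δd/(αd₀) = 1.0 / (1.68×10⁻⁵ × 146.4) = 406.58 K
T_min = 16.3 + 406.58 = 422.88 °C

T = 423 °C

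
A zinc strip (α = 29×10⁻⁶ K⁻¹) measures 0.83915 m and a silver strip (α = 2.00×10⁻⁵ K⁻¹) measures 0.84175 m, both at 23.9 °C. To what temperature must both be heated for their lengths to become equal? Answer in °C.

T = 370.6 °C

Equal length when α₁L₁ΔT − α₂L₂ΔT = L₂ − L₁ = 2.60×10⁻³ m
α₁L₁ = 2.433535×10⁻⁵, α₂L₂ = 1.6835×10⁻⁵ → Δ(αL) = 7.50035×10⁻⁶ m/K
ΔT = 2.60×10⁻³ / 7.50035×10⁻⁶ = 346.650 K, so T = 23.9 + 346.650 = 370.550 °C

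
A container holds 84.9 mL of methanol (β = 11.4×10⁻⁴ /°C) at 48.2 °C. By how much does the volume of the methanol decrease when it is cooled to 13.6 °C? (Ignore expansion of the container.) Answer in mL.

|ΔT| = |13.6 − 48.2| = 34.6 K
ΔV = βV₀ΔT = (11.4×10⁻⁴)(84.9)(34.6) = 3.35 mL

ΔV = 3.35 mL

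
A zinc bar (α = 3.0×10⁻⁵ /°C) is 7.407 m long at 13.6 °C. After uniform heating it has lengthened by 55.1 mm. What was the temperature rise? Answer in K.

ΔL = αL₀ΔT ⇒ ΔT = ΔL / (αL₀)
ΔT = 55.1×10⁻³ m / (3.0×10⁻⁵ × 7.407 m) = 247.96 K

ΔT = 248 K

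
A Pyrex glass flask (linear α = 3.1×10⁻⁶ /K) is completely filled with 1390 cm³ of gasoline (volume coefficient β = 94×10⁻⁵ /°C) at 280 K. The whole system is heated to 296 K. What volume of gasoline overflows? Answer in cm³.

The flask also expands: β_container ≈ 3α = 9.3×10⁻⁶ /K
Net overflow = V₀(β_liq − 3α_cont)ΔT
β − 3α = 9.40×10⁻⁴ − 9.3×10⁻⁶ = 9.307×10⁻⁴ /K; ΔT = 16 K
ΔV = 1390 × 9.307×10⁻⁴ × 16 = 20.7 cm³

20.7 cm³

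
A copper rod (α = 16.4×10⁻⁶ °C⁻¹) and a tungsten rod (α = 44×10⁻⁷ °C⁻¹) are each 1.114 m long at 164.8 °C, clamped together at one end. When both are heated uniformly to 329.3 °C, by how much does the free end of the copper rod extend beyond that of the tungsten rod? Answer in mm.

ΔT = 164.5 K
copper: ΔL = 16.4×10⁻⁶ × 1.114 m × 164.5 = 3.0053×10⁻³ m = 3.0053 mm
tungsten: ΔL = 44×10⁻⁷ × 1.114 m × 164.5 = 8.0631×10⁻⁴ m = 0.80631 mm
difference = 3.0053 − 0.80631 = 2.19899 mm

2.20 mm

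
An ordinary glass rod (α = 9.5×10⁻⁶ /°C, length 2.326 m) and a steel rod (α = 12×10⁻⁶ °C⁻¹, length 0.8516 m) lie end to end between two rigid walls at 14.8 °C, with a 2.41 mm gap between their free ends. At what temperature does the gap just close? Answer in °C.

T = 89.4 °C

Gap closes when ΔL₁ + ΔL₂ = 2.41 mm = 2.41×10⁻³ m
(α₁L₁ + α₂L₂)ΔT = g
α₁L₁ + α₂L₂ = 9.5×10⁻⁶×2.326 + 12×10⁻⁶×0.8516 = 3.23162×10⁻⁵ m/K
ΔT = 2.41×10⁻³ / 3.23162×10⁻⁵ = 74.576 K
T = 14.8 + 74.576 = 89.376 °C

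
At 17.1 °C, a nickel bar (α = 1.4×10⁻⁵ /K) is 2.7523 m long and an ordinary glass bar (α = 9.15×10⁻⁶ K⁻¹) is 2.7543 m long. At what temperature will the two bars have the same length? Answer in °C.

L₁(1 + α₁ΔT) = L₂(1 + α₂ΔT) ⇒ ΔT = (L₂ − L₁)/(α₁L₁ − α₂L₂)
L₂ − L₁ = 2.7543 − 2.7523 = 2.00×10⁻³ m
α₁L₁ − α₂L₂ = 1.4×10⁻⁵×2.7523 − 9.15×10⁻⁶×2.7543 = 1.3330355×10⁻⁵ m/K
ΔT = 2.00×10⁻³ / 1.3330355×10⁻⁵ = 150.034 K
T = 17.1 + 150.034 = 167.134 °C

T = 167.1 °C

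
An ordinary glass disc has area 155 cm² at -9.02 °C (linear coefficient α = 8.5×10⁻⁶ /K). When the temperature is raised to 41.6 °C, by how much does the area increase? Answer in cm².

Area coefficient ≈ 2α; |ΔT| = 50.62 K
ΔA = 2αA₀ΔT = 2(8.5×10⁻⁶)(155)(50.62) = 0.133 cm²

ΔA = 0.133 cm²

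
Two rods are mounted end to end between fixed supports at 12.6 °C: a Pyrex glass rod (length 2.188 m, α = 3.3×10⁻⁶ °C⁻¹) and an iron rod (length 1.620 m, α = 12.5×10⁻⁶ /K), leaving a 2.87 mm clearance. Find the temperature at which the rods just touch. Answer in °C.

T = 117 °C

α₁L₁ = 7.2204×10⁻⁶ m/K, α₂L₂ = 2.025×10⁻⁵ m/K → total 2.74704×10⁻⁵ m/K
ΔT = g/(α₁L₁+α₂L₂) = 2.87×10⁻³ / 2.74704×10⁻⁵ = 104.48 K
T = 12.6 + 104.48 = 117.08 °C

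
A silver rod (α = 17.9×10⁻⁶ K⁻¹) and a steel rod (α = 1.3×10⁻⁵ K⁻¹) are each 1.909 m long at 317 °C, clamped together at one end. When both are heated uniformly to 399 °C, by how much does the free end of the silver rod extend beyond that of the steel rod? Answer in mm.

ΔT = 82 K
silver: ΔL = 17.9×10⁻⁶ × 1.909 m × 82 = 2.8020×10⁻³ m = 2.8020 mm
steel: ΔL = 1.3×10⁻⁵ × 1.909 m × 82 = 2.0350×10⁻³ m = 2.0350 mm
difference = 2.8020 − 2.0350 = 0.767 mm

0.767 mm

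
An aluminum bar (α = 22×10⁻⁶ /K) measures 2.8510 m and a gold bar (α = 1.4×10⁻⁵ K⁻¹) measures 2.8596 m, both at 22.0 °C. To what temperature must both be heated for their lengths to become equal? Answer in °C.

T = 401.1 °C

L₁(1 + α₁ΔT) = L₂(1 + α₂ΔT) ⇒ ΔT = (L₂ − L₁)/(α₁L₁ − α₂L₂)
L₂ − L₁ = 2.8596 − 2.8510 = 8.60×10⁻³ m
α₁L₁ − α₂L₂ = 22×10⁻⁶×2.8510 − 1.4×10⁻⁵×2.8596 = 2.26876×10⁻⁵ m/K
ΔT = 8.60×10⁻³ / 2.26876×10⁻⁵ = 379.062 K
T = 22.0 + 379.062 = 401.062 °C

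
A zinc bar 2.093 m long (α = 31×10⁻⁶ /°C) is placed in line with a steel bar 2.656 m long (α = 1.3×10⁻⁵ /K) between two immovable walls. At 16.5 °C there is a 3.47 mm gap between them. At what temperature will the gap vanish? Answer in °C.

T = 51.4 °C

Gap closes when ΔL₁ + ΔL₂ = 3.47 mm = 3.47×10⁻³ m
(α₁L₁ + α₂L₂)ΔT = g
α₁L₁ + α₂L₂ = 31×10⁻⁶×2.093 + 1.3×10⁻⁵×2.656 = 9.9411×10⁻⁵ m/K
ΔT = 3.47×10⁻³ / 9.9411×10⁻⁵ = 34.906 K
T = 16.5 + 34.906 = 51.406 °C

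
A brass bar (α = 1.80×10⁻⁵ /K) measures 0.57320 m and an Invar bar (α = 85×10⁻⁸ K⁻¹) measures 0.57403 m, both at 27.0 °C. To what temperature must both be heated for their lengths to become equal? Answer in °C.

T = 111.4 °C

Equal length when α₁L₁ΔT − α₂L₂ΔT = L₂ − L₁ = 8.30×10⁻⁴ m
α₁L₁ = 1.03176×10⁻⁵, α₂L₂ = 4.879255×10⁻⁷ → Δ(αL) = 9.8296745×10⁻⁶ m/K
ΔT = 8.30×10⁻⁴ / 9.8296745×10⁻⁶ = 84.438 K, so T = 27.0 + 84.438 = 111.438 °C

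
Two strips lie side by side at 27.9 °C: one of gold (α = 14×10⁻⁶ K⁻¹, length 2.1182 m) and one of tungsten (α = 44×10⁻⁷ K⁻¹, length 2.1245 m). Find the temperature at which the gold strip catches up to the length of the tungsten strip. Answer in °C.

T = 338.1 °C

L₁(1 + α₁ΔT) = L₂(1 + α₂ΔT) ⇒ ΔT = (L₂ − L₁)/(α₁L₁ − α₂L₂)
L₂ − L₁ = 2.1245 − 2.1182 = 6.30×10⁻³ m
α₁L₁ − α₂L₂ = 14×10⁻⁶×2.1182 − 44×10⁻⁷×2.1245 = 2.0307×10⁻⁵ m/K
ΔT = 6.30×10⁻³ / 2.0307×10⁻⁵ = 310.238 K
T = 27.9 + 310.238 = 338.138 °C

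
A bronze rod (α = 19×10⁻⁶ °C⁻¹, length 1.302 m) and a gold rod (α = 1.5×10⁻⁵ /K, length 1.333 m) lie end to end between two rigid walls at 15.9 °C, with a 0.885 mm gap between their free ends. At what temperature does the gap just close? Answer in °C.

T = 35.7 °C

α₁L₁ = 2.4738×10⁻⁵ m/K, α₂L₂ = 1.9995×10⁻⁵ m/K → total 4.4733×10⁻⁵ m/K
ΔT = g/(α₁L₁+α₂L₂) = 8.85×10⁻⁴ / 4.4733×10⁻⁵ = 19.784 K
T = 15.9 + 19.784 = 35.684 °C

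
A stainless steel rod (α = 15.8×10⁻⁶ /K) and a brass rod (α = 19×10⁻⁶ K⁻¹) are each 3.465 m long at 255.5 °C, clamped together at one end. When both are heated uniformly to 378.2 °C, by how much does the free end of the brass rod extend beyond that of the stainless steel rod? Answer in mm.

ΔT = 122.7 K
stainless steel: ΔL = 15.8×10⁻⁶ × 3.465 m × 122.7 = 6.7175×10⁻³ m = 6.7175 mm
brass: ΔL = 19×10⁻⁶ × 3.465 m × 122.7 = 8.0780×10⁻³ m = 8.0780 mm
difference = 8.0780 − 6.7175 = 1.3605 mm

1.36 mm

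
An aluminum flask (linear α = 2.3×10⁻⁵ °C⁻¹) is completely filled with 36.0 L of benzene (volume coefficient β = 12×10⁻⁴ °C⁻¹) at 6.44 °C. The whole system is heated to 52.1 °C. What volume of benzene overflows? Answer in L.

1.86 L

The flask also expands: β_container ≈ 3α = 6.9×10⁻⁵ /K
Net overflow = V₀(β_liq − 3α_cont)ΔT
β − 3α = 1.20×10⁻³ − 6.9×10⁻⁵ = 1.131×10⁻³ /K; ΔT = 45.66 K
ΔV = 36.0 × 1.131×10⁻³ × 45.66 = 1.86 L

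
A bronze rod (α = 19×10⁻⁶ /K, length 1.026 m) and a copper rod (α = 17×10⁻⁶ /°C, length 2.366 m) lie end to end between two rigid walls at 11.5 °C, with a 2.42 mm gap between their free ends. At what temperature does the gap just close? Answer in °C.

α₁L₁ = 1.9494×10⁻⁵ m/K, α₂L₂ = 4.0222×10⁻⁵ m/K → total 5.9716×10⁻⁵ m/K
ΔT = g/(α₁L₁+α₂L₂) = 2.42×10⁻³ / 5.9716×10⁻⁵ = 40.525 K
T = 11.5 + 40.525 = 52.025 °C

T = 52.0 °C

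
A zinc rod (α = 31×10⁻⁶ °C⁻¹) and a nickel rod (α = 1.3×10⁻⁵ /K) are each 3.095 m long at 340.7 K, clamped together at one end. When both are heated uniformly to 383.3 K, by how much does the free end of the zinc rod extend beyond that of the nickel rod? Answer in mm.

2.37 mm

ΔT = 42.6 K
zinc: ΔL = 31×10⁻⁶ × 3.095 m × 42.6 = 4.0873×10⁻³ m = 4.0873 mm
nickel: ΔL = 1.3×10⁻⁵ × 3.095 m × 42.6 = 1.7140×10⁻³ m = 1.7140 mm
difference = 4.0873 − 1.7140 = 2.3733 mm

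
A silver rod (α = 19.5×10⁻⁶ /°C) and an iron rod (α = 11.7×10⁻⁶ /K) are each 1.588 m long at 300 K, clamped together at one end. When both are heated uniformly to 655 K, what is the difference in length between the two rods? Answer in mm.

ΔT = 355 K
silver: ΔL = 19.5×10⁻⁶ × 1.588 m × 355 = 1.0993×10⁻² m = 10.993 mm
iron: ΔL = 11.7×10⁻⁶ × 1.588 m × 355 = 6.5958×10⁻³ m = 6.5958 mm
difference = 10.993 − 6.5958 = 4.3972 mm

4.40 mm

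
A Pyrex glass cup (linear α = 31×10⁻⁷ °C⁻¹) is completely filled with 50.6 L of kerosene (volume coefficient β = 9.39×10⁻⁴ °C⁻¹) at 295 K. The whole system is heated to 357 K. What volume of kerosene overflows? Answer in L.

2.92 L

The cup also expands: β_container ≈ 3α = 9.3×10⁻⁶ /K
Net overflow = V₀(β_liq − 3α_cont)ΔT
β − 3α = 9.39×10⁻⁴ − 9.3×10⁻⁶ = 9.297×10⁻⁴ /K; ΔT = 62 K
ΔV = 50.6 × 9.297×10⁻⁴ × 62 = 2.92 L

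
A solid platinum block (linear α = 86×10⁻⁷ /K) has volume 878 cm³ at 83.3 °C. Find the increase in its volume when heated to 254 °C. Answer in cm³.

Isotropic solid: β ≈ 3α = 2.6×10⁻⁵ /K; ΔT = 170.7 K
ΔV = 3αV₀ΔT = 3(86×10⁻⁷)(878)(170.7) = 3.87 cm³

ΔV = 3.87 cm³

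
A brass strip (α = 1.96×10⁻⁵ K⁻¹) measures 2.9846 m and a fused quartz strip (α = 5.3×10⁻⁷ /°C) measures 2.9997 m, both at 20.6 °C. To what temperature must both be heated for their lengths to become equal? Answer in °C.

Equal length when α₁L₁ΔT − α₂L₂ΔT = L₂ − L₁ = 1.51×10⁻² m
α₁L₁ = 5.849816×10⁻⁵, α₂L₂ = 1.589841×10⁻⁶ → Δ(αL) = 5.6908319×10⁻⁵ m/K
ΔT = 1.51×10⁻² / 5.6908319×10⁻⁵ = 265.339 K, so T = 20.6 + 265.339 = 285.939 °C

T = 285.9 °C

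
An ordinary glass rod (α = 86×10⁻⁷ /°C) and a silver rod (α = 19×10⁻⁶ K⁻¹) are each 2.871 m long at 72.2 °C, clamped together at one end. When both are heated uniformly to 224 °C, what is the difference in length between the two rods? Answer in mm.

4.53 mm

ΔT = 151.8 K
ordinary glass: ΔL = 86×10⁻⁷ × 2.871 m × 151.8 = 3.7480×10⁻³ m = 3.7480 mm
silver: ΔL = 19×10⁻⁶ × 2.871 m × 151.8 = 8.2805×10⁻³ m = 8.2805 mm
difference = 8.2805 − 3.7480 = 4.5325 mm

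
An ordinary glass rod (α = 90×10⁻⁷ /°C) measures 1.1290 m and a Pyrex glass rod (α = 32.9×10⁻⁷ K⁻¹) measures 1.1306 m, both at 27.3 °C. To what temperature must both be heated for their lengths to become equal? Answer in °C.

L₁(1 + α₁ΔT) = L₂(1 + α₂ΔT) ⇒ ΔT = (L₂ − L₁)/(α₁L₁ − α₂L₂)
L₂ − L₁ = 1.1306 − 1.1290 = 1.60×10⁻³ m
α₁L₁ − α₂L₂ = 90×10⁻⁷×1.1290 − 32.9×10⁻⁷×1.1306 = 6.441326×10⁻⁶ m/K
ΔT = 1.60×10⁻³ / 6.441326×10⁻⁶ = 248.396 K
T = 27.3 + 248.396 = 275.696 °C

T = 275.7 °C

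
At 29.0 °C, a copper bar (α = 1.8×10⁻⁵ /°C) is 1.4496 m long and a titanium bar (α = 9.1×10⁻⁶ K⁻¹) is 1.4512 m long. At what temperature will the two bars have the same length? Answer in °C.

T = 153.2 °C

Equal length when α₁L₁ΔT − α₂L₂ΔT = L₂ − L₁ = 1.60×10⁻³ m
α₁L₁ = 2.60928×10⁻⁵, α₂L₂ = 1.320592×10⁻⁵ → Δ(αL) = 1.288688×10⁻⁵ m/K
ΔT = 1.60×10⁻³ / 1.288688×10⁻⁵ = 124.157 K, so T = 29.0 + 124.157 = 153.157 °C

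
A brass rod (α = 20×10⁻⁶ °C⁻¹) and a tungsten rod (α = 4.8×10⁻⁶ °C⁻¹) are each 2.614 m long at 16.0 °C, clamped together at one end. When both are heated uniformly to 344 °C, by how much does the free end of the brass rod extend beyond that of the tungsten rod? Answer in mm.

ΔT = 328.0 K
brass: ΔL = 20×10⁻⁶ × 2.614 m × 328.0 = 1.7148×10⁻² m = 17.148 mm
tungsten: ΔL = 4.8×10⁻⁶ × 2.614 m × 328.0 = 4.1155×10⁻³ m = 4.1155 mm
difference = 17.148 − 4.1155 = 13.0325 mm

13.0 mm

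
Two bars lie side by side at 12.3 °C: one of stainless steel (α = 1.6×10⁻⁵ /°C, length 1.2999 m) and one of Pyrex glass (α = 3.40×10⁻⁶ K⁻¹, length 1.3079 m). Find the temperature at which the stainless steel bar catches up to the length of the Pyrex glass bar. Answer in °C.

Equal length when α₁L₁ΔT − α₂L₂ΔT = L₂ − L₁ = 8.00×10⁻³ m
α₁L₁ = 2.07984×10⁻⁵, α₂L₂ = 4.44686×10⁻⁶ → Δ(αL) = 1.635154×10⁻⁵ m/K
ΔT = 8.00×10⁻³ / 1.635154×10⁻⁵ = 489.251 K, so T = 12.3 + 489.251 = 501.551 °C

T = 501.6 °C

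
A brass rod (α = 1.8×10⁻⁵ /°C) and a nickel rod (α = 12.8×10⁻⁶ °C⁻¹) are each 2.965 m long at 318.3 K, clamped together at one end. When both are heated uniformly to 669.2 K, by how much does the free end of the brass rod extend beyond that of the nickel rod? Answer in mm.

5.41 mm

ΔT = 350.9 K
brass: ΔL = 1.8×10⁻⁵ × 2.965 m × 350.9 = 1.8728×10⁻² m = 18.728 mm
nickel: ΔL = 12.8×10⁻⁶ × 2.965 m × 350.9 = 1.3317×10⁻² m = 13.317 mm
difference = 18.728 − 13.317 = 5.411 mm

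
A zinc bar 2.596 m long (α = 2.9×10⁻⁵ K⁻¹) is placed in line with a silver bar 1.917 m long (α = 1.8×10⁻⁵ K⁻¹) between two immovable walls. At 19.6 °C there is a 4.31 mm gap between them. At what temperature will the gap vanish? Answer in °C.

Gap closes when ΔL₁ + ΔL₂ = 4.31 mm = 4.31×10⁻³ m
(α₁L₁ + α₂L₂)ΔT = g
α₁L₁ + α₂L₂ = 2.9×10⁻⁵×2.596 + 1.8×10⁻⁵×1.917 = 1.0979×10⁻⁴ m/K
ΔT = 4.31×10⁻³ / 1.0979×10⁻⁴ = 39.257 K
T = 19.6 + 39.257 = 58.857 °C

T = 58.9 °C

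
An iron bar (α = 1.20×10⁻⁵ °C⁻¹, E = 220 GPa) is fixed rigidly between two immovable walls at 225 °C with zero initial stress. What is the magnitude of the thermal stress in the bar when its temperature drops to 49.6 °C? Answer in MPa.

Fully constrained: the free strain ε = αΔT is blocked, so σ = Eε = EαΔT.
|ΔT| = 175.4 K
σ = 220×10⁹ × 1.20×10⁻⁵ × 175.4 = 4.63×10⁸ Pa

σ = 463 MPa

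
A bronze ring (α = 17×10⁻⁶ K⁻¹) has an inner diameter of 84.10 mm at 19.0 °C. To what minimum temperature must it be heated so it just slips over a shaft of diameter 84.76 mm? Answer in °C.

T = 481 °C

Required Δd = 84.76 − 84.10 = 0.66 mm
Δd = αd₀ΔT ⇒ ΔT = Δd/(αd₀) = 0.66 / (17×10⁻⁶ × 84.10) = 461.64 K
T_min = 19.0 + 461.64 = 480.64 °C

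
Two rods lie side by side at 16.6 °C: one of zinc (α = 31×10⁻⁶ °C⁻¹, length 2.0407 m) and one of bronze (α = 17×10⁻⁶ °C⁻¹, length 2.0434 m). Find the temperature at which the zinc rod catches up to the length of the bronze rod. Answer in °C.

Equal length when α₁L₁ΔT − α₂L₂ΔT = L₂ − L₁ = 2.70×10⁻³ m
α₁L₁ = 6.32617×10⁻⁵, α₂L₂ = 3.47378×10⁻⁵ → Δ(αL) = 2.85239×10⁻⁵ m/K
ΔT = 2.70×10⁻³ / 2.85239×10⁻⁵ = 94.657 K, so T = 16.6 + 94.657 = 111.257 °C

T = 111.3 °C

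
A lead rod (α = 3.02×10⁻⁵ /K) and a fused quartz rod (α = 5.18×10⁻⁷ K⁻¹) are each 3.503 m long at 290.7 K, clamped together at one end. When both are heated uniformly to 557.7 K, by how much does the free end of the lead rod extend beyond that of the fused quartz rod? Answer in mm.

27.8 mm

ΔT = 267.0 K
lead: ΔL = 3.02×10⁻⁵ × 3.503 m × 267.0 = 2.8246×10⁻² m = 28.246 mm
fused quartz: ΔL = 5.18×10⁻⁷ × 3.503 m × 267.0 = 4.8449×10⁻⁴ m = 0.48449 mm
difference = 28.246 − 0.48449 = 27.76151 mm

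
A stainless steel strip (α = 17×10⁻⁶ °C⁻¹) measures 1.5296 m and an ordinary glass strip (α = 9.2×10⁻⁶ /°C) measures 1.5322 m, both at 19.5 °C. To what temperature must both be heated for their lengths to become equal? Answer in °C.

Equal length when α₁L₁ΔT − α₂L₂ΔT = L₂ − L₁ = 2.60×10⁻³ m
α₁L₁ = 2.60032×10⁻⁵, α₂L₂ = 1.409624×10⁻⁵ → Δ(αL) = 1.190696×10⁻⁵ m/K
ΔT = 2.60×10⁻³ / 1.190696×10⁻⁵ = 218.360 K, so T = 19.5 + 218.360 = 237.860 °C

T = 237.9 °C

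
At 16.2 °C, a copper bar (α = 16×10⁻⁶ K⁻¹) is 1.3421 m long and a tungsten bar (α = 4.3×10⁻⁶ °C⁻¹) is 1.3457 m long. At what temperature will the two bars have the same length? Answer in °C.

L₁(1 + α₁ΔT) = L₂(1 + α₂ΔT) ⇒ ΔT = (L₂ − L₁)/(α₁L₁ − α₂L₂)
L₂ − L₁ = 1.3457 − 1.3421 = 3.60×10⁻³ m
α₁L₁ − α₂L₂ = 16×10⁻⁶×1.3421 − 4.3×10⁻⁶×1.3457 = 1.568709×10⁻⁵ m/K
ΔT = 3.60×10⁻³ / 1.568709×10⁻⁵ = 229.488 K
T = 16.2 + 229.488 = 245.688 °C

T = 245.7 °C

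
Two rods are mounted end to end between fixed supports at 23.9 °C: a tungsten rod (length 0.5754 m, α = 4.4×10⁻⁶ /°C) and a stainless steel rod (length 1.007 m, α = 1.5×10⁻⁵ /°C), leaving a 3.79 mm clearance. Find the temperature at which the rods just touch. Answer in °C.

Gap closes when ΔL₁ + ΔL₂ = 3.79 mm = 3.79×10⁻³ m
(α₁L₁ + α₂L₂)ΔT = g
α₁L₁ + α₂L₂ = 4.4×10⁻⁶×0.5754 + 1.5×10⁻⁵×1.007 = 1.763676×10⁻⁵ m/K
ΔT = 3.79×10⁻³ / 1.763676×10⁻⁵ = 214.89 K
T = 23.9 + 214.89 = 238.79 °C

T = 239 °C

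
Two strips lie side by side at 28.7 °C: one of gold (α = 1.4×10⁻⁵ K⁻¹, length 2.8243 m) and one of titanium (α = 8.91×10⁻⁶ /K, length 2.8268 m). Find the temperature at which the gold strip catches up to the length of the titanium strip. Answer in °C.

T = 202.9 °C

Equal length when α₁L₁ΔT − α₂L₂ΔT = L₂ − L₁ = 2.50×10⁻³ m
α₁L₁ = 3.95402×10⁻⁵, α₂L₂ = 2.5186788×10⁻⁵ → Δ(αL) = 1.4353412×10⁻⁵ m/K
ΔT = 2.50×10⁻³ / 1.4353412×10⁻⁵ = 174.175 K, so T = 28.7 + 174.175 = 202.875 °C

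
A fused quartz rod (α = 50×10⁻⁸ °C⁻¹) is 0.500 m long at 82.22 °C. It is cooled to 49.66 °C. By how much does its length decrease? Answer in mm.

|ΔT| = |49.66 − 82.22| = 32.56 K
ΔL = αL₀ΔT = (50×10⁻⁸)(0.500)(32.56) = 8.14×10⁻⁶ m

ΔL = 0.00814 mm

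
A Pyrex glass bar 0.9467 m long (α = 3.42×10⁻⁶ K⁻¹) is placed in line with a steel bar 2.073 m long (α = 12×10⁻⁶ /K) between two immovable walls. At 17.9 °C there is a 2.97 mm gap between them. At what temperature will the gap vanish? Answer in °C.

T = 124 °C

α₁L₁ = 3.237714×10⁻⁶ m/K, α₂L₂ = 2.4876×10⁻⁵ m/K → total 2.8113714×10⁻⁵ m/K
ΔT = g/(α₁L₁+α₂L₂) = 2.97×10⁻³ / 2.8113714×10⁻⁵ = 105.64 K
T = 17.9 + 105.64 = 123.54 °C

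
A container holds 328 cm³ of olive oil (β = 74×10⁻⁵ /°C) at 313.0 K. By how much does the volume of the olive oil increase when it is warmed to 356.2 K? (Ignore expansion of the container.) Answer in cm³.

ΔV = 10.5 cm³

|ΔT| = |356.2 − 313.0| = 43.2 K
ΔV = βV₀ΔT = (74×10⁻⁵)(328)(43.2) = 10.5 cm³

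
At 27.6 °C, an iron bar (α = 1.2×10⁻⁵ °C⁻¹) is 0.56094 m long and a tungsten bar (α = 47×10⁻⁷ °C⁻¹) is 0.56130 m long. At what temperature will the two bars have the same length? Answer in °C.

Equal length when α₁L₁ΔT − α₂L₂ΔT = L₂ − L₁ = 3.60×10⁻⁴ m
α₁L₁ = 6.73128×10⁻⁶, α₂L₂ = 2.63811×10⁻⁶ → Δ(αL) = 4.09317×10⁻⁶ m/K
ΔT = 3.60×10⁻⁴ / 4.09317×10⁻⁶ = 87.951 K, so T = 27.6 + 87.951 = 115.551 °C

T = 115.6 °C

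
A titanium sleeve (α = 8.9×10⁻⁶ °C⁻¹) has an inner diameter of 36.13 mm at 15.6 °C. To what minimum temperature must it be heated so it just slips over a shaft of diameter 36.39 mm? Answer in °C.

T = 824 °C

Required Δd = 36.39 − 36.13 = 0.26 mm
Δd = αd₀ΔT ⇒ ΔT = Δd/(αd₀) = 0.26 / (8.9×10⁻⁶ × 36.13) = 808.57 K
T_min = 15.6 + 808.57 = 824.17 °C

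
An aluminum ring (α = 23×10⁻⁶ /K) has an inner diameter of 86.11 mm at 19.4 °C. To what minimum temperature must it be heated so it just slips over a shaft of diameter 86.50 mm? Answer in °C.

Required Δd = 86.50 − 86.11 = 0.39 mm
Δd = αd₀ΔT ⇒ ΔT = Δd/(αd₀) = 0.39 / (23×10⁻⁶ × 86.11) = 196.92 K
T_min = 19.4 + 196.92 = 216.32 °C

T = 216 °C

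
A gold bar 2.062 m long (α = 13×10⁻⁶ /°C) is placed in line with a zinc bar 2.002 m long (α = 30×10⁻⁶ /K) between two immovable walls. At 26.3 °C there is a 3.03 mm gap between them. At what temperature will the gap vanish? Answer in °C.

Gap closes when ΔL₁ + ΔL₂ = 3.03 mm = 3.03×10⁻³ m
(α₁L₁ + α₂L₂)ΔT = g
α₁L₁ + α₂L₂ = 13×10⁻⁶×2.062 + 30×10⁻⁶×2.002 = 8.6866×10⁻⁵ m/K
ΔT = 3.03×10⁻³ / 8.6866×10⁻⁵ = 34.881 K
T = 26.3 + 34.881 = 61.181 °C

T = 61.2 °C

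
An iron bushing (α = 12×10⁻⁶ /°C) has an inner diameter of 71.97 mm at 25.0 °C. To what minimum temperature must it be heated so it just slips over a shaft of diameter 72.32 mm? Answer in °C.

Required Δd = 72.32 − 71.97 = 0.35 mm
Δd = αd₀ΔT ⇒ ΔT = Δd/(αd₀) = 0.35 / (12×10⁻⁶ × 71.97) = 405.26 K
T_min = 25.0 + 405.26 = 430.26 °C

T = 430 °C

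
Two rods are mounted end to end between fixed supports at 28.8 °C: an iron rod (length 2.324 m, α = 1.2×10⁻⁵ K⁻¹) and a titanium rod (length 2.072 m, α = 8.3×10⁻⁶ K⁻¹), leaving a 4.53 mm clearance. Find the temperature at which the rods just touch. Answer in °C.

Gap closes when ΔL₁ + ΔL₂ = 4.53 mm = 4.53×10⁻³ m
(α₁L₁ + α₂L₂)ΔT = g
α₁L₁ + α₂L₂ = 1.2×10⁻⁵×2.324 + 8.3×10⁻⁶×2.072 = 4.50856×10⁻⁵ m/K
ΔT = 4.53×10⁻³ / 4.50856×10⁻⁵ = 100.48 K
T = 28.8 + 100.48 = 129.28 °C

T = 129 °C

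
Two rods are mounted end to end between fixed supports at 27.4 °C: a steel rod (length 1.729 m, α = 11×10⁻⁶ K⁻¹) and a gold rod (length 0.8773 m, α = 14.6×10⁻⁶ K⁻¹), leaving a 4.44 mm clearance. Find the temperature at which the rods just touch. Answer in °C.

α₁L₁ = 1.9019×10⁻⁵ m/K, α₂L₂ = 1.280858×10⁻⁵ m/K → total 3.182758×10⁻⁵ m/K
ΔT = g/(α₁L₁+α₂L₂) = 4.44×10⁻³ / 3.182758×10⁻⁵ = 139.50 K
T = 27.4 + 139.50 = 166.90 °C

T = 167 °C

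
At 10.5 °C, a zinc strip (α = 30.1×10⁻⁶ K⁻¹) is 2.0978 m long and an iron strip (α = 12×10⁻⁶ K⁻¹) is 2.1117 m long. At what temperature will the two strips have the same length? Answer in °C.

T = 378.2 °C

L₁(1 + α₁ΔT) = L₂(1 + α₂ΔT) ⇒ ΔT = (L₂ − L₁)/(α₁L₁ − α₂L₂)
L₂ − L₁ = 2.1117 − 2.0978 = 1.39×10⁻² m
α₁L₁ − α₂L₂ = 30.1×10⁻⁶×2.0978 − 12×10⁻⁶×2.1117 = 3.780338×10⁻⁵ m/K
ΔT = 1.39×10⁻² / 3.780338×10⁻⁵ = 367.692 K
T = 10.5 + 367.692 = 378.192 °C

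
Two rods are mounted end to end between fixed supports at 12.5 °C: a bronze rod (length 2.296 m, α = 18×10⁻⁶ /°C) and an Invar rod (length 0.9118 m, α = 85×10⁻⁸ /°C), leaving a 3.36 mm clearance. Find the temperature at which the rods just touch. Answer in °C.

T = 92.3 °C

α₁L₁ = 4.1328×10⁻⁵ m/K, α₂L₂ = 7.7503×10⁻⁷ m/K → total 4.210303×10⁻⁵ m/K
ΔT = g/(α₁L₁+α₂L₂) = 3.36×10⁻³ / 4.210303×10⁻⁵ = 79.804 K
T = 12.5 + 79.804 = 92.304 °C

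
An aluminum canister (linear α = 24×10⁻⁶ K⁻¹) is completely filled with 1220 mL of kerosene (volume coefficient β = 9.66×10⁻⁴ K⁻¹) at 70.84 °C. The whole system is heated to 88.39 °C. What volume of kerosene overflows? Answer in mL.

19.1 mL

The canister also expands: β_container ≈ 3α = 7.2×10⁻⁵ /K
Net overflow = V₀(β_liq − 3α_cont)ΔT
β − 3α = 9.66×10⁻⁴ − 7.2×10⁻⁵ = 8.94×10⁻⁴ /K; ΔT = 17.55 K
ΔV = 1220 × 8.94×10⁻⁴ × 17.55 = 19.1 mL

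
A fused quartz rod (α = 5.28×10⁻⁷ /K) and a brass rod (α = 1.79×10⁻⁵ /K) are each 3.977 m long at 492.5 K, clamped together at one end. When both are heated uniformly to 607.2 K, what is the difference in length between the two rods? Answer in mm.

ΔT = 114.7 K
fused quartz: ΔL = 5.28×10⁻⁷ × 3.977 m × 114.7 = 2.4085×10⁻⁴ m = 0.24085 mm
brass: ΔL = 1.79×10⁻⁵ × 3.977 m × 114.7 = 8.1653×10⁻³ m = 8.1653 mm
difference = 8.1653 − 0.24085 = 7.92445 mm

7.92 mm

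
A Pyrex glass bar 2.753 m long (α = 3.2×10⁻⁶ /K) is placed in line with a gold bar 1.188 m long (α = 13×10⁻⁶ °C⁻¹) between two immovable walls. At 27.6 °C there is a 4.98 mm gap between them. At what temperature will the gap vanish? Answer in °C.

α₁L₁ = 8.8096×10⁻⁶ m/K, α₂L₂ = 1.5444×10⁻⁵ m/K → total 2.42536×10⁻⁵ m/K
ΔT = g/(α₁L₁+α₂L₂) = 4.98×10⁻³ / 2.42536×10⁻⁵ = 205.33 K
T = 27.6 + 205.33 = 232.93 °C

T = 233 °C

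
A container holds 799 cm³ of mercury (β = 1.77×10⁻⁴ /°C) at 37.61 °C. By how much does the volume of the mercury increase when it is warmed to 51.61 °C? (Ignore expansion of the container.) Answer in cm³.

|ΔT| = |51.61 − 37.61| = 14.00 K
ΔV = βV₀ΔT = (1.77×10⁻⁴)(799)(14.00) = 1.98 cm³

ΔV = 1.98 cm³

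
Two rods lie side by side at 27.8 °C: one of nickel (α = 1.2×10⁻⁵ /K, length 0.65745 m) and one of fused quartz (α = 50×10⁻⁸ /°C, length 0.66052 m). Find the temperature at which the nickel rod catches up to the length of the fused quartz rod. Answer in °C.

Equal length when α₁L₁ΔT − α₂L₂ΔT = L₂ − L₁ = 3.07×10⁻³ m
α₁L₁ = 7.8894×10⁻⁶, α₂L₂ = 3.3026×10⁻⁷ → Δ(αL) = 7.55914×10⁻⁶ m/K
ΔT = 3.07×10⁻³ / 7.55914×10⁻⁶ = 406.131 K, so T = 27.8 + 406.131 = 433.931 °C

T = 433.9 °C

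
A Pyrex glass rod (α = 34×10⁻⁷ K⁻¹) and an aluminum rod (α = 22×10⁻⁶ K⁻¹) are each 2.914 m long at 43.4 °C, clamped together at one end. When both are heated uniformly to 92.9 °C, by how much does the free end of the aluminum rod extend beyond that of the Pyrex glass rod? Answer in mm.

2.68 mm

ΔT = 49.5 K
Pyrex glass: ΔL = 34×10⁻⁷ × 2.914 m × 49.5 = 4.9043×10⁻⁴ m = 0.49043 mm
aluminum: ΔL = 22×10⁻⁶ × 2.914 m × 49.5 = 3.1733×10⁻³ m = 3.1733 mm
difference = 3.1733 − 0.49043 = 2.68287 mm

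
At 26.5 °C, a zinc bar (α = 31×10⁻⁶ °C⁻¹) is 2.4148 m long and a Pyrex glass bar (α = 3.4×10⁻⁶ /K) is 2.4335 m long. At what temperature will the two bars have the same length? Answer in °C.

L₁(1 + α₁ΔT) = L₂(1 + α₂ΔT) ⇒ ΔT = (L₂ − L₁)/(α₁L₁ − α₂L₂)
L₂ − L₁ = 2.4335 − 2.4148 = 1.87×10⁻² m
α₁L₁ − α₂L₂ = 31×10⁻⁶×2.4148 − 3.4×10⁻⁶×2.4335 = 6.65849×10⁻⁵ m/K
ΔT = 1.87×10⁻² / 6.65849×10⁻⁵ = 280.844 K
T = 26.5 + 280.844 = 307.344 °C

T = 307.3 °C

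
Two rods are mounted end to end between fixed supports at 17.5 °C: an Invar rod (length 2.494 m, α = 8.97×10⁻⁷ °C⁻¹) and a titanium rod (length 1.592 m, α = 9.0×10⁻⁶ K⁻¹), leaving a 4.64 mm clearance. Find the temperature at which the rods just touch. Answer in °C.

T = 298 °C

Gap closes when ΔL₁ + ΔL₂ = 4.64 mm = 4.64×10⁻³ m
(α₁L₁ + α₂L₂)ΔT = g
α₁L₁ + α₂L₂ = 8.97×10⁻⁷×2.494 + 9.0×10⁻⁶×1.592 = 1.6565118×10⁻⁵ m/K
ΔT = 4.64×10⁻³ / 1.6565118×10⁻⁵ = 280.11 K
T = 17.5 + 280.11 = 297.61 °C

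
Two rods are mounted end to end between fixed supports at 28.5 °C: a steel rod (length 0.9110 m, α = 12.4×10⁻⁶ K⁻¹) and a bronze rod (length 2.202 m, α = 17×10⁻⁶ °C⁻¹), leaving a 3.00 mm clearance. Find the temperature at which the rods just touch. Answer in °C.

T = 90.1 °C

Gap closes when ΔL₁ + ΔL₂ = 3.00 mm = 3.00×10⁻³ m
(α₁L₁ + α₂L₂)ΔT = g
α₁L₁ + α₂L₂ = 12.4×10⁻⁶×0.9110 + 17×10⁻⁶×2.202 = 4.87304×10⁻⁵ m/K
ΔT = 3.00×10⁻³ / 4.87304×10⁻⁵ = 61.563 K
T = 28.5 + 61.563 = 90.063 °C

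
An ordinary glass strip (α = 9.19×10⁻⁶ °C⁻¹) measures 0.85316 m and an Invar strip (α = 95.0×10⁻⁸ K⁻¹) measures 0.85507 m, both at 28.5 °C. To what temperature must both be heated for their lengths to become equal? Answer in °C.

T = 300.3 °C

Equal length when α₁L₁ΔT − α₂L₂ΔT = L₂ − L₁ = 1.91×10⁻³ m
α₁L₁ = 7.8405404×10⁻⁶, α₂L₂ = 8.123165×10⁻⁷ → Δ(αL) = 7.0282239×10⁻⁶ m/K
ΔT = 1.91×10⁻³ / 7.0282239×10⁻⁶ = 271.761 K, so T = 28.5 + 271.761 = 300.261 °C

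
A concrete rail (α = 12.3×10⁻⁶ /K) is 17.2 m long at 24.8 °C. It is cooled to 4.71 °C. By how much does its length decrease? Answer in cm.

ΔL = 0.425 cm

|ΔT| = |4.71 − 24.8| = 20.09 K
ΔL = αL₀ΔT = (12.3×10⁻⁶)(17.2)(20.09) = 4.25×10⁻³ m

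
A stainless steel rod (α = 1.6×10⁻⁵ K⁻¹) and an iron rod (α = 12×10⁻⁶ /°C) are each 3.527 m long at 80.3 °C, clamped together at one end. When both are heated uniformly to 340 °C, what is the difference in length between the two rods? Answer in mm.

ΔT = 259.7 K
stainless steel: ΔL = 1.6×10⁻⁵ × 3.527 m × 259.7 = 1.4655×10⁻² m = 14.655 mm
iron: ΔL = 12×10⁻⁶ × 3.527 m × 259.7 = 1.0992×10⁻² m = 10.992 mm
difference = 14.655 − 10.992 = 3.663 mm

3.66 mm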